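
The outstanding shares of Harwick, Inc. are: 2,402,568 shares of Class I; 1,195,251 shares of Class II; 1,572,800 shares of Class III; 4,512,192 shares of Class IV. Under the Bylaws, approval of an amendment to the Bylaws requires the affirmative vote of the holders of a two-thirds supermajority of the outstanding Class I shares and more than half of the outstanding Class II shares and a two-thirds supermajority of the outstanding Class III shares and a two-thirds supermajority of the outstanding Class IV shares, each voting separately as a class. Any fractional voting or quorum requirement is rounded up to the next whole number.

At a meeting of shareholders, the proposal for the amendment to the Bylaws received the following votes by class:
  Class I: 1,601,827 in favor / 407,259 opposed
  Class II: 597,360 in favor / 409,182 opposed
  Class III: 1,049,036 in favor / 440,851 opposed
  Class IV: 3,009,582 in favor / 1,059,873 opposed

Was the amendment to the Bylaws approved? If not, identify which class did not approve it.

Not approved — the Class II shares did not give the required vote.

Class I: 2/3 of 2402568 = 1601712; 1,601,712 required, 1,601,827 in favor — approved.
Class II: a majority of 1195251 is 597626; 597,626 required, 597,360 in favor — not approved.
Class III: 2/3 of 1572800 = 1048533.33, rounded up to 1048534; 1,048,534 required, 1,049,036 in favor — approved.
Class IV: 2/3 of 4512192 = 3008128; 3,008,128 required, 3,009,582 in favor — approved.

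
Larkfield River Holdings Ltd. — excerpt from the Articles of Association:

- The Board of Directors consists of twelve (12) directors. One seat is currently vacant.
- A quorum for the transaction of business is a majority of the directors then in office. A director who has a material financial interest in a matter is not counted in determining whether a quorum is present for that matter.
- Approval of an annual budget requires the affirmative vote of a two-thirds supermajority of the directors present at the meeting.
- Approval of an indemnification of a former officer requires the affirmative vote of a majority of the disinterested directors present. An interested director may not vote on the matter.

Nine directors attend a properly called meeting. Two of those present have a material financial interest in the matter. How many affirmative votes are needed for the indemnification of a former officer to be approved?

4

The indemnification of a former officer requires a majority of the disinterested directors present (9 − 2 = 7).
A majority of 7 is 4.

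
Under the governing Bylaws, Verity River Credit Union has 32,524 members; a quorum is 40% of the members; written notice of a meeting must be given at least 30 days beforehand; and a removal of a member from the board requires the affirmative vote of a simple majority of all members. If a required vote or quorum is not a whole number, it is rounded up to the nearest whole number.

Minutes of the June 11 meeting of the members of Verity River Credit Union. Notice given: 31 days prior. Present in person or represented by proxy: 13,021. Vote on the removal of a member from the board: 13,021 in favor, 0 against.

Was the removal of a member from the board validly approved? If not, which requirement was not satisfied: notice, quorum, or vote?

Invalid — vote requirement not satisfied.

Notice: 31 days given; 30 required. Satisfied.
Quorum: 40% of 32,524 = 13,009.60, rounded up to 13,010; 13,021 present. Satisfied.
Vote: requires a majority of all members (32,524); a majority of 32524 is 16263, so 16,263 needed; 13,021 in favor. Not satisfied.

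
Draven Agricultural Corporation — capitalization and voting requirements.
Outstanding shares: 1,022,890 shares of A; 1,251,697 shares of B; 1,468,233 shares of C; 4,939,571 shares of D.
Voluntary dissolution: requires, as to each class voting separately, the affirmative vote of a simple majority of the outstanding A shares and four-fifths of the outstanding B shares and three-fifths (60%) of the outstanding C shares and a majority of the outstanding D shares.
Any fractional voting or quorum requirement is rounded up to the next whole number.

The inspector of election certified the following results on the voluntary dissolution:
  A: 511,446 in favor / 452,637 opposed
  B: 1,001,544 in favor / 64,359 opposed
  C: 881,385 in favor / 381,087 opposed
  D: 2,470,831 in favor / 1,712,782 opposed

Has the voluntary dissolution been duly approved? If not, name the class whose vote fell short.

A: a majority of 1022890 is 511446; 511,446 required, 511,446 in favor — approved.
B: 4/5 of 1251697 = 1001357.60, rounded up to 1001358; 1,001,358 required, 1,001,544 in favor — approved.
C: 3/5 of 1468233 = 880939.80, rounded up to 880940; 880,940 required, 881,385 in favor — approved.
D: a majority of 4939571 is 2469786; 2,469,786 required, 2,470,831 in favor — approved.

Approved — every class gave the required vote.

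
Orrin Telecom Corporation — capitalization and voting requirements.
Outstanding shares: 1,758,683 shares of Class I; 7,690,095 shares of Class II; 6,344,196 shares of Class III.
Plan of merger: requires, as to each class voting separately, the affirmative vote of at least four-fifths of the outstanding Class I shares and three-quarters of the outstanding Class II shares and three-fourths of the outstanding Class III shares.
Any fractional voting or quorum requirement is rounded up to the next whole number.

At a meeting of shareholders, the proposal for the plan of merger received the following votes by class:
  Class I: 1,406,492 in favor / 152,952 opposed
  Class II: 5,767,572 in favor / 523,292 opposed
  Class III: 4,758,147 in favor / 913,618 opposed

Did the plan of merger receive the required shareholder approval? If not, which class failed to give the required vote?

Class I: 4/5 of 1758683 = 1406946.40, rounded up to 1406947; 1,406,947 required, 1,406,492 in favor — not approved.
Class II: 3/4 of 7690095 = 5767571.25, rounded up to 5767572; 5,767,572 required, 5,767,572 in favor — approved.
Class III: 3/4 of 6344196 = 4758147; 4,758,147 required, 4,758,147 in favor — approved.

Not approved — the Class I shares did not give the required vote.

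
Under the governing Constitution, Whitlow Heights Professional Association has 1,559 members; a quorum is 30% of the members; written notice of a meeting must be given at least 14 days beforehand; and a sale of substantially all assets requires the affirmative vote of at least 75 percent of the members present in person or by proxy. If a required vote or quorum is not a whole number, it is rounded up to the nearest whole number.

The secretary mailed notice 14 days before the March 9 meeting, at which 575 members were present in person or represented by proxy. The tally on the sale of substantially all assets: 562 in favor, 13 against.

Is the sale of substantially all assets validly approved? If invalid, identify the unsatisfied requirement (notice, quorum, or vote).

Valid — all requirements satisfied.

Notice: 14 days given; 14 required. Satisfied.
Quorum: 30% of 1,559 = 467.70, rounded up to 468; 575 present. Satisfied.
Vote: requires three-fourths of those present (575); 3/4 of 575 = 431.25, rounded up to 432, so 432 needed; 562 in favor. Satisfied.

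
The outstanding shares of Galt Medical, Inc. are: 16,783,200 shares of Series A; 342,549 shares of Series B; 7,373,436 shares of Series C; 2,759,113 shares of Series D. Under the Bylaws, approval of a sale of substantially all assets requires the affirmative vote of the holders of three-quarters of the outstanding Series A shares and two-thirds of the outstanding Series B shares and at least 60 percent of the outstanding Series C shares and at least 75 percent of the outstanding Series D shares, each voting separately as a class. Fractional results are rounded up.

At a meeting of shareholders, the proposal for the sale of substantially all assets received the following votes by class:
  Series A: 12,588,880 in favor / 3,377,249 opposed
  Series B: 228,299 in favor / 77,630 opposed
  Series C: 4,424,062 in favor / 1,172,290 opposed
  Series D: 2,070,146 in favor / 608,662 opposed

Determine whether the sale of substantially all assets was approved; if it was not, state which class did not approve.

Series A: 3/4 of 16783200 = 12587400; 12,587,400 required, 12,588,880 in favor — approved.
Series B: 2/3 of 342549 = 228366; 228,366 required, 228,299 in favor — not approved.
Series C: 3/5 of 7373436 = 4424061.60, rounded up to 4424062; 4,424,062 required, 4,424,062 in favor — approved.
Series D: 3/4 of 2759113 = 2069334.75, rounded up to 2069335; 2,069,335 required, 2,070,146 in favor — approved.

Not approved — the Series B shares did not give the required vote.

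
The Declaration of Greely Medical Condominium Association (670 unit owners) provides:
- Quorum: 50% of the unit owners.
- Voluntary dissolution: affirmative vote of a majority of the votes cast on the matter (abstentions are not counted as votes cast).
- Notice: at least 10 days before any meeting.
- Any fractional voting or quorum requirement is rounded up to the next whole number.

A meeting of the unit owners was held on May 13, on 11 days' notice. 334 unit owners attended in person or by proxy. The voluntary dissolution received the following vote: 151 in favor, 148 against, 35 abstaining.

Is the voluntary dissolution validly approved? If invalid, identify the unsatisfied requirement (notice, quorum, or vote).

Notice: 11 days given; 10 required. Satisfied.
Quorum: 50% of 670 = 335; 334 present. Not satisfied.
Vote: requires a majority of the votes cast (334 − 35 abstaining = 299); a majority of 299 is 150, so 150 needed; 151 in favor. Satisfied.

Invalid — quorum requirement not satisfied.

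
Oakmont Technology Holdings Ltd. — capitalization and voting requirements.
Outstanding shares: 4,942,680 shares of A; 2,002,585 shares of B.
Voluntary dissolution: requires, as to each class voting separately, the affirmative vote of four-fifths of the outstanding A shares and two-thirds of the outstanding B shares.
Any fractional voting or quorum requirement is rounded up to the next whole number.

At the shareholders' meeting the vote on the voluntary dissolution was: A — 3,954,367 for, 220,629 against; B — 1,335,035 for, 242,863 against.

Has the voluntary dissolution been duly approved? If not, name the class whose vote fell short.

Not approved — the B shares did not give the required vote.

A: 4/5 of 4942680 = 3954144; 3,954,144 required, 3,954,367 in favor — approved.
B: 2/3 of 2002585 = 1335056.67, rounded up to 1335057; 1,335,057 required, 1,335,035 in favor — not approved.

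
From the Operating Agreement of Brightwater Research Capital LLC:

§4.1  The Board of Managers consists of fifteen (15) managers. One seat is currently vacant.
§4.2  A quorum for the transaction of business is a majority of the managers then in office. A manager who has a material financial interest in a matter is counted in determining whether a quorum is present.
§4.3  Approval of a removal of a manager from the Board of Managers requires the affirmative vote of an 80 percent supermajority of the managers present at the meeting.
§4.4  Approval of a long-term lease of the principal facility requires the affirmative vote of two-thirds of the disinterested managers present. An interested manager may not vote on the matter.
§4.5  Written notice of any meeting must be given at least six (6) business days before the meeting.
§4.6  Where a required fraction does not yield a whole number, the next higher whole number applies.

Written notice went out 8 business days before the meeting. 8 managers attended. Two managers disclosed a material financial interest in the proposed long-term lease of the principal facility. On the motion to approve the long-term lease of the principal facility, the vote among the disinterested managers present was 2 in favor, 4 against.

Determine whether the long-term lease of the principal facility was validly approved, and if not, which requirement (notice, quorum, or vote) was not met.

Notice: 8 business days given; 6 required (8 ≥ 6). Satisfied.
Quorum: 8 present (interested managers count toward quorum); quorum is 8. Satisfied.
Vote: the long-term lease of the principal facility requires two-thirds of the disinterested managers present (8 − 2 = 6). 2/3 of 6 = 4, so 4 affirmative votes are needed; 2 voted in favor. Not satisfied.

Invalid — vote requirement not satisfied.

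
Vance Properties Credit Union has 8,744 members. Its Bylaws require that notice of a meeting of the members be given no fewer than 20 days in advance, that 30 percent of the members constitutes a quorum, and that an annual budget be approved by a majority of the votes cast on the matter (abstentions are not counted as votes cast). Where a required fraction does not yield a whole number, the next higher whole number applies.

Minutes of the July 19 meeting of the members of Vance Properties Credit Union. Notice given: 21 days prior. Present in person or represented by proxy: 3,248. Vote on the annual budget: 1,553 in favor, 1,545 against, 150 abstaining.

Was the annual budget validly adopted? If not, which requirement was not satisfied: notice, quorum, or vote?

Notice: 21 days given; 20 required. Satisfied.
Quorum: 30% of 8,744 = 2,623.20, rounded up to 2,624; 3,248 present. Satisfied.
Vote: requires a majority of the votes cast (3,248 − 150 abstaining = 3,098); a majority of 3098 is 1550, so 1,550 needed; 1,553 in favor. Satisfied.

Valid — all requirements satisfied.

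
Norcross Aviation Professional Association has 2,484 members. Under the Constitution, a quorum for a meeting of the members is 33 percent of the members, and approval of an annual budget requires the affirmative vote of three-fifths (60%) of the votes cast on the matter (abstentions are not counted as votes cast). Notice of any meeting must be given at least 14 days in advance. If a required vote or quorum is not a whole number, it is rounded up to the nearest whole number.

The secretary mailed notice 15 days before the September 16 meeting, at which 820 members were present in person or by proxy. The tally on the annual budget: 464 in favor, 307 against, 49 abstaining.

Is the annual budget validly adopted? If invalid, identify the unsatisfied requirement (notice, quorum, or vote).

Valid — all requirements satisfied.

Notice: 15 days given; 14 required. Satisfied.
Quorum: 33% of 2,484 = 819.72, rounded up to 820; 820 present. Satisfied.
Vote: requires three-fifths of the votes cast (820 − 49 abstaining = 771); 3/5 of 771 = 462.60, rounded up to 463, so 463 needed; 464 in favor. Satisfied.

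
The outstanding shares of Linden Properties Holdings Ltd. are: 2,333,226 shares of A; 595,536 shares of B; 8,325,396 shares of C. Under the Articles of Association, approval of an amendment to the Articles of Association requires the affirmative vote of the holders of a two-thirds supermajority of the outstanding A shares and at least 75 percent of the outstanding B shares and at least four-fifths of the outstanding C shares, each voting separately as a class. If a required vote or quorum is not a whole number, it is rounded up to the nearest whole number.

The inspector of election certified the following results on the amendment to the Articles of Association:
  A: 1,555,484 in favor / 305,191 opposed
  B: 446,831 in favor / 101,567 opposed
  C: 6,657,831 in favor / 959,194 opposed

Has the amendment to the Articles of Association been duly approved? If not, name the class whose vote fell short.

A: 2/3 of 2333226 = 1555484; 1,555,484 required, 1,555,484 in favor — approved.
B: 3/4 of 595536 = 446652; 446,652 required, 446,831 in favor — approved.
C: 4/5 of 8325396 = 6660316.80, rounded up to 6660317; 6,660,317 required, 6,657,831 in favor — not approved.

Not approved — the C shares did not give the required vote.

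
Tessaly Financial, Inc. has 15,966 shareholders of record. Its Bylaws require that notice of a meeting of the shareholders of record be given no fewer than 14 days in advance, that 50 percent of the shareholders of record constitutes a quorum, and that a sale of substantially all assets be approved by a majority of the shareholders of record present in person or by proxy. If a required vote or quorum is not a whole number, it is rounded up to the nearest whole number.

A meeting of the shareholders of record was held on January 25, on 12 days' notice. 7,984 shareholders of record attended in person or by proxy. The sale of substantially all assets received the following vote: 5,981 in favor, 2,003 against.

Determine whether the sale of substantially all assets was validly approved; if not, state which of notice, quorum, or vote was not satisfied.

Notice: 12 days given; 14 required. Not satisfied.
Quorum: 50% of 15,966 = 7,983; 7,984 present. Satisfied.
Vote: requires a majority of those present (7,984); a majority of 7984 is 3993, so 3,993 needed; 5,981 in favor. Satisfied.

Invalid — notice requirement not satisfied.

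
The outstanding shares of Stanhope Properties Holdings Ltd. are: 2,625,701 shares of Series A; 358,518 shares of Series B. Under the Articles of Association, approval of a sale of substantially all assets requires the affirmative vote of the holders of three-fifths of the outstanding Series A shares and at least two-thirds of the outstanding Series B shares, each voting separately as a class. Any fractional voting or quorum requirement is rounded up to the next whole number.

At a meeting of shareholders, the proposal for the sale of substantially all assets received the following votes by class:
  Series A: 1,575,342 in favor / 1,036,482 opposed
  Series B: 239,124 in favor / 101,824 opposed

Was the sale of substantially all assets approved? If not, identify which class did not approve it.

Series A: 3/5 of 2625701 = 1575420.60, rounded up to 1575421; 1,575,421 required, 1,575,342 in favor — not approved.
Series B: 2/3 of 358518 = 239012; 239,012 required, 239,124 in favor — approved.

Not approved — the Series A shares did not give the required vote.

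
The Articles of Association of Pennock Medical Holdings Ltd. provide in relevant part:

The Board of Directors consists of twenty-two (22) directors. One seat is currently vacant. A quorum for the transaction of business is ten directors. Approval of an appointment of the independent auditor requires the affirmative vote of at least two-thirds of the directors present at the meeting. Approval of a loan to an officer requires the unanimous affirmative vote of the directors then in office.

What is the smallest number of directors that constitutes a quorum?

The quorum is fixed at 10.

10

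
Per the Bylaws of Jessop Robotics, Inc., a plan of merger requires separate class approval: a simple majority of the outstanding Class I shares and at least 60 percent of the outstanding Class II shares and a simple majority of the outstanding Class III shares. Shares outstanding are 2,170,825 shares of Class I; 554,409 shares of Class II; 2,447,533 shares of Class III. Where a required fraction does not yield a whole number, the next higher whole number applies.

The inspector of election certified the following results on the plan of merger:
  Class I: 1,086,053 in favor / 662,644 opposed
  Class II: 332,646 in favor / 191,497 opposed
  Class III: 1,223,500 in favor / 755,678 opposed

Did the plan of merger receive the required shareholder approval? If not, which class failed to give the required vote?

Class I: a majority of 2170825 is 1085413; 1,085,413 required, 1,086,053 in favor — approved.
Class II: 3/5 of 554409 = 332645.40, rounded up to 332646; 332,646 required, 332,646 in favor — approved.
Class III: a majority of 2447533 is 1223767; 1,223,767 required, 1,223,500 in favor — not approved.

Not approved — the Class III shares did not give the required vote.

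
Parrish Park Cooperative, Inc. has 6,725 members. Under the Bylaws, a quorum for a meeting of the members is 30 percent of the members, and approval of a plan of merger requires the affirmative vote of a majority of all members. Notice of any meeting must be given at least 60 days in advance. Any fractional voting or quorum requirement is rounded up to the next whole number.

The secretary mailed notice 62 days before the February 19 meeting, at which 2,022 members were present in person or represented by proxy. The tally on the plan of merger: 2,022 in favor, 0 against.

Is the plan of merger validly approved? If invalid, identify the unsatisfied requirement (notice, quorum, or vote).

Invalid — vote requirement not satisfied.

Notice: 62 days given; 60 required. Satisfied.
Quorum: 30% of 6,725 = 2,017.50, rounded up to 2,018; 2,022 present. Satisfied.
Vote: requires a majority of all members (6,725); a majority of 6725 is 3363, so 3,363 needed; 2,022 in favor. Not satisfied.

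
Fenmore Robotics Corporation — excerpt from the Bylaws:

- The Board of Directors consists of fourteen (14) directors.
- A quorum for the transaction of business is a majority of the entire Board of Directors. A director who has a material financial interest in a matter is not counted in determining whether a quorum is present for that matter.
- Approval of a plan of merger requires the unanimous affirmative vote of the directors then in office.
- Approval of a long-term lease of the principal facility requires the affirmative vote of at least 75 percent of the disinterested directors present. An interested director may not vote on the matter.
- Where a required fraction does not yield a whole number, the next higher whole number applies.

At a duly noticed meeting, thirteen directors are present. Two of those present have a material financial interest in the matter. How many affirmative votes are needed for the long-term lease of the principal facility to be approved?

The long-term lease of the principal facility requires three-fourths of the disinterested directors present (13 − 2 = 11).
3/4 of 11 = 8.25, rounded up to 9.

9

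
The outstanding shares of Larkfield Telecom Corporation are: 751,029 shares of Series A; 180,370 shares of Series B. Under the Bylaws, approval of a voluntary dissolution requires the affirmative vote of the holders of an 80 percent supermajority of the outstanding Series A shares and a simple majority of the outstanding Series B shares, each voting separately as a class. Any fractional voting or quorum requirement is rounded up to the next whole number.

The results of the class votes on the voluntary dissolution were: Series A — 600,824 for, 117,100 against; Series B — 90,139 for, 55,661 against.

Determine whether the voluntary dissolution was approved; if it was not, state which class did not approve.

Series A: 4/5 of 751029 = 600823.20, rounded up to 600824; 600,824 required, 600,824 in favor — approved.
Series B: a majority of 180370 is 90186; 90,186 required, 90,139 in favor — not approved.

Not approved — the Series B shares did not give the required vote.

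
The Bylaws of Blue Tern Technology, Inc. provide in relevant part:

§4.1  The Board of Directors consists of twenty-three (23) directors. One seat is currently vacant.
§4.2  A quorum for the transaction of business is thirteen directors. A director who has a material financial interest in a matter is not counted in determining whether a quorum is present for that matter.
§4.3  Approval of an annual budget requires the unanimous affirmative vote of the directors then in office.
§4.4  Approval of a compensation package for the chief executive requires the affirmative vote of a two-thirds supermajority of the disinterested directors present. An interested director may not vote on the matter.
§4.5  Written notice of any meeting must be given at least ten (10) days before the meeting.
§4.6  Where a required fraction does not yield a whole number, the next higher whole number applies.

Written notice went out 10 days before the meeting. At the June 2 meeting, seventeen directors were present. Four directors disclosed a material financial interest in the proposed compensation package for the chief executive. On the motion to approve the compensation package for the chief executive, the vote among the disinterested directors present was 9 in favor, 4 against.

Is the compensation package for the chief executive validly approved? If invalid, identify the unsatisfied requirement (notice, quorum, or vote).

Valid — all requirements satisfied.

Notice: 10 days given; 10 required (10 ≥ 10). Satisfied.
Quorum: 17 present, but the 4 interested directors do not count, leaving 13. Quorum is 13. Satisfied.
Vote: the compensation package for the chief executive requires two-thirds of the disinterested directors present (17 − 4 = 13). 2/3 of 13 = 8.67, rounded up to 9, so 9 affirmative votes are needed; 9 voted in favor. Satisfied.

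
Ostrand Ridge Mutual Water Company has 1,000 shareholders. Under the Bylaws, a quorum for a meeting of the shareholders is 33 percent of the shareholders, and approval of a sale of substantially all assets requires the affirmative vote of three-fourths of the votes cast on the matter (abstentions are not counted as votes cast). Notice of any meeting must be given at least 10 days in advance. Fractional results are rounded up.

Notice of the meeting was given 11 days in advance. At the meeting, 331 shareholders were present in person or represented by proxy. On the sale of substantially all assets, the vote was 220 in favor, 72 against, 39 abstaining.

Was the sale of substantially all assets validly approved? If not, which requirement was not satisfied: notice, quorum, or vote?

Notice: 11 days given; 10 required. Satisfied.
Quorum: 33% of 1,000 = 330; 331 present. Satisfied.
Vote: requires three-fourths of the votes cast (331 − 39 abstaining = 292); 3/4 of 292 = 219, so 219 needed; 220 in favor. Satisfied.

Valid — all requirements satisfied.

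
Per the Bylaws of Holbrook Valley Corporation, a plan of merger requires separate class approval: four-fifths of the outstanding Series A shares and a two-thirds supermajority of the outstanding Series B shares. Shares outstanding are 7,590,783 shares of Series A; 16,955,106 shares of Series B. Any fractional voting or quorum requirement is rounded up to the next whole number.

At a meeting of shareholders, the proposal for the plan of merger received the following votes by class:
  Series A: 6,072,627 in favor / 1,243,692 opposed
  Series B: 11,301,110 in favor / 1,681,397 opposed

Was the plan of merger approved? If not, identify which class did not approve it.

Series A: 4/5 of 7590783 = 6072626.40, rounded up to 6072627; 6,072,627 required, 6,072,627 in favor — approved.
Series B: 2/3 of 16955106 = 11303404; 11,303,404 required, 11,301,110 in favor — not approved.

Not approved — the Series B shares did not give the required vote.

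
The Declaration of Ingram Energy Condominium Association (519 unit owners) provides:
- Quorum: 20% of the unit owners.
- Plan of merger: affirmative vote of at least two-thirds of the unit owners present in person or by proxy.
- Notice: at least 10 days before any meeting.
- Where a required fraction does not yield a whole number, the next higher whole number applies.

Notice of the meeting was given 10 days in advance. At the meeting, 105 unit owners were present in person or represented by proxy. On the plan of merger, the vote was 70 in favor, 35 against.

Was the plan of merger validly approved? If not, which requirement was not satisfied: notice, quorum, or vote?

Valid — all requirements satisfied.

Notice: 10 days given; 10 required. Satisfied.
Quorum: 20% of 519 = 103.80, rounded up to 104; 105 present. Satisfied.
Vote: requires two-thirds of those present (105); 2/3 of 105 = 70, so 70 needed; 70 in favor. Satisfied.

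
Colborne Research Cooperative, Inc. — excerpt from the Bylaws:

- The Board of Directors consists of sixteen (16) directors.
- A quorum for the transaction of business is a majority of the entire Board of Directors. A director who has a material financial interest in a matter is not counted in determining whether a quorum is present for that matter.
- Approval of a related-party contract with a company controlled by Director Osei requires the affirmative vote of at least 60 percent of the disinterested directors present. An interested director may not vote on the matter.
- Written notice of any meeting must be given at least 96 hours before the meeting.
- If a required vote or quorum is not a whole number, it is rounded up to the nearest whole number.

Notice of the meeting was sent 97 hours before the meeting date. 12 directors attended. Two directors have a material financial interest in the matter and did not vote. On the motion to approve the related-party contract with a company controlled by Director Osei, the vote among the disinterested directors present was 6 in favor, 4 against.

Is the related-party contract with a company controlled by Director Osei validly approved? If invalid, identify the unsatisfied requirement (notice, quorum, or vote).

Notice: 97 hours given; 96 required (97 ≥ 96). Satisfied.
Quorum: 12 present, but the 2 interested directors do not count, leaving 10. Quorum is 9. Satisfied.
Vote: the related-party contract with a company controlled by Director Osei requires three-fifths of the disinterested directors present (12 − 2 = 10). 3/5 of 10 = 6, so 6 affirmative votes are needed; 6 voted in favor. Satisfied.

Valid — all requirements satisfied.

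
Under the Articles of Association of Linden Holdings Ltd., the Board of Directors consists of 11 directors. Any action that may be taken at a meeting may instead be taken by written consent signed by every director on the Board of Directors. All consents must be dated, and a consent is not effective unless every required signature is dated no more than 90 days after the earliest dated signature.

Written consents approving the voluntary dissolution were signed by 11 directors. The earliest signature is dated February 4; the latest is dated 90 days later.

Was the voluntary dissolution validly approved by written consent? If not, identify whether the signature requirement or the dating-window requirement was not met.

Signatures required: every one of 11 — unanimous means all 11, so 11 needed; 11 signed. Sufficient.
Dating window: the latest signature is 90 days after the earliest; the limit is 90 days. Within the window.

Effective — both the signature and dating-window requirements are satisfied.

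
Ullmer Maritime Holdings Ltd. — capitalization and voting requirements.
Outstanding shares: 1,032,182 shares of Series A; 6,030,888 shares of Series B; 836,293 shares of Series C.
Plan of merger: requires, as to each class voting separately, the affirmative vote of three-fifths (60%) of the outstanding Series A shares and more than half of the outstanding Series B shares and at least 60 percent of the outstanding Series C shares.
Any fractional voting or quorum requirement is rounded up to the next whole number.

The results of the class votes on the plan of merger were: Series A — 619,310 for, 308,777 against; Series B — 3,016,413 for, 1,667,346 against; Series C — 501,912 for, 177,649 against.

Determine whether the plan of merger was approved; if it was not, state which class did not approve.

Series A: 3/5 of 1032182 = 619309.20, rounded up to 619310; 619,310 required, 619,310 in favor — approved.
Series B: a majority of 6030888 is 3015445; 3,015,445 required, 3,016,413 in favor — approved.
Series C: 3/5 of 836293 = 501775.80, rounded up to 501776; 501,776 required, 501,912 in favor — approved.

Approved — every class gave the required vote.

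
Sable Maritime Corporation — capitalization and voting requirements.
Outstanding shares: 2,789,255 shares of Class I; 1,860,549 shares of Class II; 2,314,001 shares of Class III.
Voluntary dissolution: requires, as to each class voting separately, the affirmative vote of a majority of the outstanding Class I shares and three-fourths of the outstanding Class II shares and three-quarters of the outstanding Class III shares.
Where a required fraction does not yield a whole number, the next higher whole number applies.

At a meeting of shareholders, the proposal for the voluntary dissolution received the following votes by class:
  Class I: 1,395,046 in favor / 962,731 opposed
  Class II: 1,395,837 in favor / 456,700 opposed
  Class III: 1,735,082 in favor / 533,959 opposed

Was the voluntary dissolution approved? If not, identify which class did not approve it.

Class I: a majority of 2789255 is 1394628; 1,394,628 required, 1,395,046 in favor — approved.
Class II: 3/4 of 1860549 = 1395411.75, rounded up to 1395412; 1,395,412 required, 1,395,837 in favor — approved.
Class III: 3/4 of 2314001 = 1735500.75, rounded up to 1735501; 1,735,501 required, 1,735,082 in favor — not approved.

Not approved — the Class III shares did not give the required vote.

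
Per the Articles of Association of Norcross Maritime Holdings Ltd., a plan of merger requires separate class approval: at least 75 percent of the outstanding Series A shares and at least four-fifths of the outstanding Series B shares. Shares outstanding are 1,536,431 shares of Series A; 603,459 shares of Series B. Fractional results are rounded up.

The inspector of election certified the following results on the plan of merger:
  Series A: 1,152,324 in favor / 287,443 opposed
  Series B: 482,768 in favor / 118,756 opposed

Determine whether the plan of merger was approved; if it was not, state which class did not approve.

Series A: 3/4 of 1536431 = 1152323.25, rounded up to 1152324; 1,152,324 required, 1,152,324 in favor — approved.
Series B: 4/5 of 603459 = 482767.20, rounded up to 482768; 482,768 required, 482,768 in favor — approved.

Approved — every class gave the required vote.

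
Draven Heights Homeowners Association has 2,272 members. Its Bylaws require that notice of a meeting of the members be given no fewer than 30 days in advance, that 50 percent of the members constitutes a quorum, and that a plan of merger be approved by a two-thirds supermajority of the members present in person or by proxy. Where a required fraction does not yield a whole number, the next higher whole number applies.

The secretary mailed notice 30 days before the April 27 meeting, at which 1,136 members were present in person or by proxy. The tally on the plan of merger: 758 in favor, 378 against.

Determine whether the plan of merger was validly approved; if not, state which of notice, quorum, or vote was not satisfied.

Notice: 30 days given; 30 required. Satisfied.
Quorum: 50% of 2,272 = 1,136; 1,136 present. Satisfied.
Vote: requires two-thirds of those present (1,136); 2/3 of 1136 = 757.33, rounded up to 758, so 758 needed; 758 in favor. Satisfied.

Valid — all requirements satisfied.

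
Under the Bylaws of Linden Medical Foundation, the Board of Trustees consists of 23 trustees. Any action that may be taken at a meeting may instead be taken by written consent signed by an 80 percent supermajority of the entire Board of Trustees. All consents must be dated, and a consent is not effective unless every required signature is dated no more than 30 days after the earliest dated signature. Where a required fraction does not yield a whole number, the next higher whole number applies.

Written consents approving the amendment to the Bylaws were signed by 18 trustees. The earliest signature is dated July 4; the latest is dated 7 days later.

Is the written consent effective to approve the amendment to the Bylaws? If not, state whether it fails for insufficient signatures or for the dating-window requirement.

Signatures required: an 80 percent supermajority of 23 — 4/5 of 23 = 18.40, rounded up to 19, so 19 needed; 18 signed. Insufficient.
Dating window: the latest signature is 7 days after the earliest; the limit is 30 days. Within the window.

Not effective — insufficient signatures.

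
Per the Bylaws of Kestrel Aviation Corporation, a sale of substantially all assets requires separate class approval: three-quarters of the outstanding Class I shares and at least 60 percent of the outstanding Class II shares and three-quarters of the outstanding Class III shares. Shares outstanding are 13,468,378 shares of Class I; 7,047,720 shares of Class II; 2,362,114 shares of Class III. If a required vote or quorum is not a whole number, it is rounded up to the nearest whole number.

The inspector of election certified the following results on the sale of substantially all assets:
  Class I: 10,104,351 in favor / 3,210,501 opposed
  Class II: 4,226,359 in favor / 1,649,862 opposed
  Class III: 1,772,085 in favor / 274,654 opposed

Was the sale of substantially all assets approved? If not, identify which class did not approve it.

Class I: 3/4 of 13468378 = 10101283.50, rounded up to 10101284; 10,101,284 required, 10,104,351 in favor — approved.
Class II: 3/5 of 7047720 = 4228632; 4,228,632 required, 4,226,359 in favor — not approved.
Class III: 3/4 of 2362114 = 1771585.50, rounded up to 1771586; 1,771,586 required, 1,772,085 in favor — approved.

Not approved — the Class II shares did not give the required vote.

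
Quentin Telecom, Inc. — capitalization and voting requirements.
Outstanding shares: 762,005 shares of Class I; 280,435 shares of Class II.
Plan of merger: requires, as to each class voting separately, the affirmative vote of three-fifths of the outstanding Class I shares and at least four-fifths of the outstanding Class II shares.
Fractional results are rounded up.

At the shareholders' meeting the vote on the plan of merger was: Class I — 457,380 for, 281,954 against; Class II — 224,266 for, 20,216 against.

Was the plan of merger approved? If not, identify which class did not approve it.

Not approved — the Class II shares did not give the required vote.

Class I: 3/5 of 762005 = 457203; 457,203 required, 457,380 in favor — approved.
Class II: 4/5 of 280435 = 224348; 224,348 required, 224,266 in favor — not approved.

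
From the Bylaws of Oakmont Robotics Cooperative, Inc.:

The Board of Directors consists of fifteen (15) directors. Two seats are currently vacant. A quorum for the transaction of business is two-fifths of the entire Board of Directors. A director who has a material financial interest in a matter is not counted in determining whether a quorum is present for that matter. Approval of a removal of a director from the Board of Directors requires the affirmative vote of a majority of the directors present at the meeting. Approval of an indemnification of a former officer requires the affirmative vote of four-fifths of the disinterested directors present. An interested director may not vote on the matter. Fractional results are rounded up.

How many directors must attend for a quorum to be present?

2/5 of 15 = 6.

6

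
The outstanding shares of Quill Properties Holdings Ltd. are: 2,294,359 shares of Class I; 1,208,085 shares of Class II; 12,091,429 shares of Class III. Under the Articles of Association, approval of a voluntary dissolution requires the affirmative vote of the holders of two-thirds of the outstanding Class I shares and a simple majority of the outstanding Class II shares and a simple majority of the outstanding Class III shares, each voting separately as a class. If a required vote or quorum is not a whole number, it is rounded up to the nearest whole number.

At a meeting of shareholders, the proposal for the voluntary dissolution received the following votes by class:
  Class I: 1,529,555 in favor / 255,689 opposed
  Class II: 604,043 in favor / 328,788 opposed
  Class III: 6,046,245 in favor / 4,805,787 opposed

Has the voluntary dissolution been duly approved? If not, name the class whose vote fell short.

Class I: 2/3 of 2294359 = 1529572.67, rounded up to 1529573; 1,529,573 required, 1,529,555 in favor — not approved.
Class II: a majority of 1208085 is 604043; 604,043 required, 604,043 in favor — approved.
Class III: a majority of 12091429 is 6045715; 6,045,715 required, 6,046,245 in favor — approved.

Not approved — the Class I shares did not give the required vote.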